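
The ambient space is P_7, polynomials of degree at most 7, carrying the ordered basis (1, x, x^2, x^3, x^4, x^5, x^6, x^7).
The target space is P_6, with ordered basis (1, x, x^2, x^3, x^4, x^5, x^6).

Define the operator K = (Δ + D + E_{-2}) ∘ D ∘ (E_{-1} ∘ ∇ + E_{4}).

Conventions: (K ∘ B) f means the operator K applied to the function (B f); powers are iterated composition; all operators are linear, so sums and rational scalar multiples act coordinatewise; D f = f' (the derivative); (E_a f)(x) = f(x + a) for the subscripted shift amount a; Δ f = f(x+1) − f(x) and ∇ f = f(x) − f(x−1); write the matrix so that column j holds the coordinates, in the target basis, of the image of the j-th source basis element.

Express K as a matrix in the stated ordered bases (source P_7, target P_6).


the matrix is [[0, 1, 10, 54, 556, 2540, 24534, 102326]; [0, 0, 2, 30, 216, 2780, 15240, 171738]; [0, 0, 0, 3, 60, 540, 8340, 53340]; [0, 0, 0, 0, 4, 100, 1080, 19460]; [0, 0, 0, 0, 0, 5, 150, 1890]; [0, 0, 0, 0, 0, 0, 6, 210]; [0, 0, 0, 0, 0, 0, 0, 7]] (rows listed top to bottom)

image of 1: 0
image of x: 1
image of x^2: 2x + 10
image of x^3: 3x^2 + 30x + 54
image of x^4: 4x^3 + 60x^2 + 216x + 556
image of x^5: 5x^4 + 100x^3 + 540x^2 + 2780x + 2540
image of x^6: 6x^5 + 150x^4 + 1080x^3 + 8340x^2 + 15240x + 24534
image of x^7: 7x^6 + 210x^5 + 1890x^4 + 19460x^3 + 53340x^2 + 171738x + 102326
each image's coordinates form column j of the matrix


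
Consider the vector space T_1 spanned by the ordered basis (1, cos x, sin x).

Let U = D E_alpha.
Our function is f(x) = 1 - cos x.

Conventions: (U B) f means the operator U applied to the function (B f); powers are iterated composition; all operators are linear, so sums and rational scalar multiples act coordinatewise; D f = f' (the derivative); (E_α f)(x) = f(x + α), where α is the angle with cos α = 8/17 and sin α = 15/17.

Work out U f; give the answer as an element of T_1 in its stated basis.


E_alpha f = 1 - (8/17)cos x + (15/17)sin x
D E_alpha f = (15/17)cos x + (8/17)sin x

g(x) = (15/17)cos x + (8/17)sin x


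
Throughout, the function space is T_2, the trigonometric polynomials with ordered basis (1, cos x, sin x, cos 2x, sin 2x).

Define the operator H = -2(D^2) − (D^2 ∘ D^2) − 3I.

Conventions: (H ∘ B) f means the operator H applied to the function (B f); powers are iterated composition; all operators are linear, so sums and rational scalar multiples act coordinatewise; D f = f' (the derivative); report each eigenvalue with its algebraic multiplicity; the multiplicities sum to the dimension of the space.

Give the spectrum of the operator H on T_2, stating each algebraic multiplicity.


λ = -11 (multiplicity 2), λ = -3 (multiplicity 1), λ = -2 (multiplicity 2)

image of 1: -3
image of cos x: -2cos x
image of sin x: -2sin x
image of cos 2x: -11cos 2x
image of sin 2x: -11sin 2x
the matrix is diagonal; its diagonal is (-3, -2, -2, -11, -11)
for a triangular matrix the eigenvalues are the diagonal entries, with algebraic multiplicity their repetition count


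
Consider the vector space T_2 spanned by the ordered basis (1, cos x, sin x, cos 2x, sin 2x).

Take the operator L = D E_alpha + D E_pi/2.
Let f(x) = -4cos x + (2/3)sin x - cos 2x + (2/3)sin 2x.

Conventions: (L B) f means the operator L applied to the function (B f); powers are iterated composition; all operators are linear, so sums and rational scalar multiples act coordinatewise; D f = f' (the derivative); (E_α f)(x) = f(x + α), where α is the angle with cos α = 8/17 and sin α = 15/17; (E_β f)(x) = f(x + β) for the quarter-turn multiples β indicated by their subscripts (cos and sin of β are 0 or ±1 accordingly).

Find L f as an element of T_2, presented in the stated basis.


the result is g(x) = (400/51)cos x + (32/51)sin x - (120/289)cos 2x - (1220/289)sin 2x

E_alpha f = -(22/17)cos x + (196/51)sin x + (321/289)cos 2x + (398/867)sin 2x
D E_alpha f = (196/51)cos x + (22/17)sin x + (796/867)cos 2x - (642/289)sin 2x
E_pi/2 f = (2/3)cos x + 4sin x + cos 2x - (2/3)sin 2x
D E_pi/2 f = 4cos x - (2/3)sin x - (4/3)cos 2x - 2sin 2x
(D E_alpha + D E_pi/2) f = (400/51)cos x + (32/51)sin x - (120/289)cos 2x - (1220/289)sin 2x


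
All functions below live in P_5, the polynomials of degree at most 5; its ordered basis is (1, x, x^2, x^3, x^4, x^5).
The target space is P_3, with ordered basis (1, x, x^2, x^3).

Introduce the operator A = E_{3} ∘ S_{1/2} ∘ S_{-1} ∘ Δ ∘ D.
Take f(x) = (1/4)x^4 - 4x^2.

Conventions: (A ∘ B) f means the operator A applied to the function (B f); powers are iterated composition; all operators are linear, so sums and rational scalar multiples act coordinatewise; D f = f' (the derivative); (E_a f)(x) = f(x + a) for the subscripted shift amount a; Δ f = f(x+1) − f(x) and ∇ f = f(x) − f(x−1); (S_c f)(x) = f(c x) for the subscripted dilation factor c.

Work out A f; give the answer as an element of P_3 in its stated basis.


the result is g(x) = (3/4)x^2 + 3x - 19/4

D f = x^3 - 8x
Δ D f = 3x^2 + 3x - 7
S_{-1} Δ D f = 3x^2 - 3x - 7
S_{1/2} S_{-1} Δ D f = (3/4)x^2 - (3/2)x - 7
E_{3} S_{1/2} S_{-1} Δ D f = (3/4)x^2 + 3x - 19/4


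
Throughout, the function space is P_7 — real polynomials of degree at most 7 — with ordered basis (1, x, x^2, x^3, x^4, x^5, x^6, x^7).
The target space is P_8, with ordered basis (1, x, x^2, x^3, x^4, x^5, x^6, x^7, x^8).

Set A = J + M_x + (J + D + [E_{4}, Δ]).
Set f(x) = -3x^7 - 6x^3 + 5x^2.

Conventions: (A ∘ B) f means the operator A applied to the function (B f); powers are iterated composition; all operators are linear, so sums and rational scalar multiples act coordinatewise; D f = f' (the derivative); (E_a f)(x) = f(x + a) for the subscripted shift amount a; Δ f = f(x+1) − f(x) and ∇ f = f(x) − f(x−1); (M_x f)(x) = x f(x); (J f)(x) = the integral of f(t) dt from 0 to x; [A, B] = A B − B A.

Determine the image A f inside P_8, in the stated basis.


g(x) = -(15/4)x^8 - 21x^6 - 9x^4 + (25/3)x^3 - 18x^2 + 10x

J f = -(3/8)x^8 - (3/2)x^4 + (5/3)x^3
M_x f = -3x^8 - 6x^4 + 5x^3
J f = -(3/8)x^8 - (3/2)x^4 + (5/3)x^3
D f = -21x^6 - 18x^2 + 10x
Δ f = -21x^6 - 63x^5 - 105x^4 - 105x^3 - 81x^2 - 29x - 4
E_{4} Δ f = -21x^6 - 567x^5 - 6405x^4 - 38745x^3 - 132381x^2 - 242261x - 185544
E_{4} f = -3x^7 - 84x^6 - 1008x^5 - 6720x^4 - 26886x^3 - 64579x^2 - 86264x - 49456
Δ E_{4} f = -21x^6 - 567x^5 - 6405x^4 - 38745x^3 - 132381x^2 - 242261x - 185544
[E_{4}, Δ] f = 0
(J + D + [E_{4}, Δ]) f = -(3/8)x^8 - 21x^6 - (3/2)x^4 + (5/3)x^3 - 18x^2 + 10x
(J + M_x + (J + D + [E_{4}, Δ])) f = -(15/4)x^8 - 21x^6 - 9x^4 + (25/3)x^3 - 18x^2 + 10x


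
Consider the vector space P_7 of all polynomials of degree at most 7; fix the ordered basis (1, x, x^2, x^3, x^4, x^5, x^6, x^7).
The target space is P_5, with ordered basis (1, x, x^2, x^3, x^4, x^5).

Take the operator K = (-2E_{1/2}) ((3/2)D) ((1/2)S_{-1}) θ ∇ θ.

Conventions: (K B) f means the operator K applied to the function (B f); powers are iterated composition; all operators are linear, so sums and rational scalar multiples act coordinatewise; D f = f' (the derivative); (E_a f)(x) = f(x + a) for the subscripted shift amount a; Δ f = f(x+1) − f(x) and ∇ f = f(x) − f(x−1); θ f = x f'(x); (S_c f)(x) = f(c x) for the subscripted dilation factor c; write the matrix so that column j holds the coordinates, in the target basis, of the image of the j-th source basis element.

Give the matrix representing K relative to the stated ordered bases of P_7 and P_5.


image of 1: 0
image of x: 0
image of x^2: 6
image of x^3: -54x - 81/2
image of x^4: 216x^2 + 360x + 150
image of x^5: -600x^3 - 1575x^2 - 1425x - 1725/4
image of x^6: 1350x^4 + 4860x^3 + 6885x^2 + 4455x + 8667/8
image of x^7: -2646x^5 - (24255/2)x^4 - 23520x^3 - (94815/4)x^2 - (97461/8)x - 80115/32
each image's coordinates form column j of the matrix

the matrix is [[0, 0, 6, -81/2, 150, -1725/4, 8667/8, -80115/32]; [0, 0, 0, -54, 360, -1425, 4455, -97461/8]; [0, 0, 0, 0, 216, -1575, 6885, -94815/4]; [0, 0, 0, 0, 0, -600, 4860, -23520]; [0, 0, 0, 0, 0, 0, 1350, -24255/2]; [0, 0, 0, 0, 0, 0, 0, -2646]] (rows listed top to bottom)


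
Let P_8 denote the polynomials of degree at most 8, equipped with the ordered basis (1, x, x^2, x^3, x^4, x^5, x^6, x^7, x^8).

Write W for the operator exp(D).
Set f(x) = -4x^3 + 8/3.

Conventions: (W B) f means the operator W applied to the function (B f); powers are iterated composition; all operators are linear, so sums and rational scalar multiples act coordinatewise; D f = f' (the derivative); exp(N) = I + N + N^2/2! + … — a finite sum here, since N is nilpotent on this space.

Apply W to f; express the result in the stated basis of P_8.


order-1 term: -12x^2
order-2 term: -12x
order-3 term: -4
the series for exp(D) f terminates at order 3
exp(D) f = -4x^3 - 12x^2 - 12x - 4/3

g(x) = -4x^3 - 12x^2 - 12x - 4/3


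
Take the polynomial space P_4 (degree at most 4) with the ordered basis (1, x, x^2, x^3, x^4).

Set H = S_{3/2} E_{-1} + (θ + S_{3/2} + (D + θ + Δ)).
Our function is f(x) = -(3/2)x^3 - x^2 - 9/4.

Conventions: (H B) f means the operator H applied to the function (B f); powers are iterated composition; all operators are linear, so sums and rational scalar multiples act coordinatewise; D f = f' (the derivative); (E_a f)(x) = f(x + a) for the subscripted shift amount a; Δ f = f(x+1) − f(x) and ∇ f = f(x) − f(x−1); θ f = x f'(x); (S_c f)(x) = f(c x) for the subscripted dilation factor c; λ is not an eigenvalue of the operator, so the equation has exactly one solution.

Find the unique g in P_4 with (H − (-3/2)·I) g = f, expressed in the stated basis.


write g with unknown coordinates in the stated basis and equate coefficients in (H − (-3/2)·I) g = f
solving from the highest basis element down gives g = -(2/19)x^3 - (41/380)x^2 + (341/2470)x - 1533/2470
check: H g = -(51/38)x^3 - (637/760)x^2 - (1023/4940)x - 1629/1235
so H g − (-3/2)·g = -(3/2)x^3 - x^2 - 9/4 = f ✓

the image equals g(x) = -(2/19)x^3 - (41/380)x^2 + (341/2470)x - 1533/2470


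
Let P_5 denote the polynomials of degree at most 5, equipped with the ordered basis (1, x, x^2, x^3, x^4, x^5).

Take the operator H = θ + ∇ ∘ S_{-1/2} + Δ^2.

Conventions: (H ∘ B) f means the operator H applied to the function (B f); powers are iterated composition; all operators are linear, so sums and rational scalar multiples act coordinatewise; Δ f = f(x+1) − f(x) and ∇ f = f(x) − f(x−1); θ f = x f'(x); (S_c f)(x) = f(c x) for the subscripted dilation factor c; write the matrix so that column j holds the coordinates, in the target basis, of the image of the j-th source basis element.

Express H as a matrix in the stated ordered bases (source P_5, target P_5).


image of 1: 0
image of x: x - 1/2
image of x^2: 2x^2 + (1/2)x + 7/4
image of x^3: 3x^3 - (3/8)x^2 + (51/8)x + 47/8
image of x^4: 4x^4 + (1/4)x^3 + (93/8)x^2 + (97/4)x + 223/16
image of x^5: 5x^5 - (5/32)x^4 + (325/16)x^3 + (955/16)x^2 + (2245/32)x + 959/32
each image's coordinates form column j of the matrix

the matrix is [[0, -1/2, 7/4, 47/8, 223/16, 959/32]; [0, 1, 1/2, 51/8, 97/4, 2245/32]; [0, 0, 2, -3/8, 93/8, 955/16]; [0, 0, 0, 3, 1/4, 325/16]; [0, 0, 0, 0, 4, -5/32]; [0, 0, 0, 0, 0, 5]] (rows listed top to bottom)


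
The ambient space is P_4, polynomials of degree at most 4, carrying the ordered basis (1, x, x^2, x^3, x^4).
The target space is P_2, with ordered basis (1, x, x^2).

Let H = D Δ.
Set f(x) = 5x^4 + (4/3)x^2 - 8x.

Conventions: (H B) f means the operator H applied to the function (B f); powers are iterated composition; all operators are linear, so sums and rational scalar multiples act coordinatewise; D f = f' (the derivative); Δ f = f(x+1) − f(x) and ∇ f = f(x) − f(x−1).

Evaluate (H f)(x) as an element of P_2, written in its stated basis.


Δ f = 20x^3 + 30x^2 + (68/3)x - 5/3
D Δ f = 60x^2 + 60x + 68/3

the image equals g(x) = 60x^2 + 60x + 68/3


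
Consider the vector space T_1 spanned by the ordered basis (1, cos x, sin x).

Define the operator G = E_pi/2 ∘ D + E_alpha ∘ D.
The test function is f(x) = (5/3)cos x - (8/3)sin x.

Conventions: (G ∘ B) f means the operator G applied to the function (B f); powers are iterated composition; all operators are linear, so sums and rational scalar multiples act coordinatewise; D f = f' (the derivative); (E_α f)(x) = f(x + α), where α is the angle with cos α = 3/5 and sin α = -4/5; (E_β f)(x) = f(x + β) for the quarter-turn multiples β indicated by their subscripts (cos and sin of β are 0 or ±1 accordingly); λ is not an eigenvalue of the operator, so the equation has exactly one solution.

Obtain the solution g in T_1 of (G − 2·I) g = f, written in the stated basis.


write g with unknown coordinates in the stated basis and equate coefficients in (G − 2·I) g = f
solving from the highest basis element down gives g = -(31/78)cos x + (103/78)sin x
check: G g = (34/39)cos x - (1/39)sin x
so G g − 2·g = (5/3)cos x - (8/3)sin x = f ✓

the result is g(x) = -(31/78)cos x + (103/78)sin x


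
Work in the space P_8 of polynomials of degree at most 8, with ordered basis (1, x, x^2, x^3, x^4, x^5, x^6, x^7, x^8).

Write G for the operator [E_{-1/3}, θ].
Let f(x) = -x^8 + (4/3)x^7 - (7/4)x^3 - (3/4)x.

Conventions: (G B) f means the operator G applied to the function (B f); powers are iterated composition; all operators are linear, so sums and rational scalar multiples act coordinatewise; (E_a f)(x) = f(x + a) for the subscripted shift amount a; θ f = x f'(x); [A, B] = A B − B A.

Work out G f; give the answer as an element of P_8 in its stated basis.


θ f = -8x^8 + (28/3)x^7 - (21/4)x^3 - (3/4)x
E_{-1/3} θ f = -8x^8 + (92/3)x^7 - (140/3)x^6 + (1036/27)x^5 - (1540/81)x^4 + (203/324)x^3 + (12061/2916)x^2 - (10415/4374)x + 320/729
E_{-1/3} f = -x^8 + 4x^7 - (56/9)x^6 + (140/27)x^5 - (70/27)x^4 - (917/972)x^3 + (4655/2916)x^2 - (320/243)x + 4121/13122
θ E_{-1/3} f = -8x^8 + 28x^7 - (112/3)x^6 + (700/27)x^5 - (280/27)x^4 - (917/324)x^3 + (4655/1458)x^2 - (320/243)x
[E_{-1/3}, θ] f = (8/3)x^7 - (28/3)x^6 + (112/9)x^5 - (700/81)x^4 + (280/81)x^3 + (917/972)x^2 - (4655/4374)x + 320/729

the result is g(x) = (8/3)x^7 - (28/3)x^6 + (112/9)x^5 - (700/81)x^4 + (280/81)x^3 + (917/972)x^2 - (4655/4374)x + 320/729


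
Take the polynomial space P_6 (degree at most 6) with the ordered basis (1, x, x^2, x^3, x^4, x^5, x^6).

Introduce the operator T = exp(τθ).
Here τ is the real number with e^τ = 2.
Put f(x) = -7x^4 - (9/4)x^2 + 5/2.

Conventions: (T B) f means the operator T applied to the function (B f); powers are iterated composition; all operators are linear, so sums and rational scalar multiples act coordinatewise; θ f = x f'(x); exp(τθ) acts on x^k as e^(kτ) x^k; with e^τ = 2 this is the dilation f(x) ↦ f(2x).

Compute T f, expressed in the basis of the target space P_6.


exp(τθ) x^k = e^(kτ) x^k; with e^τ = 2 this sends x^k to 2^k x^k
x^2 ↦ 4 x^2
x^4 ↦ 16 x^4
applying this coordinatewise to f: exp(τθ) f = -112x^4 - 9x^2 + 5/2

g(x) = -112x^4 - 9x^2 + 5/2


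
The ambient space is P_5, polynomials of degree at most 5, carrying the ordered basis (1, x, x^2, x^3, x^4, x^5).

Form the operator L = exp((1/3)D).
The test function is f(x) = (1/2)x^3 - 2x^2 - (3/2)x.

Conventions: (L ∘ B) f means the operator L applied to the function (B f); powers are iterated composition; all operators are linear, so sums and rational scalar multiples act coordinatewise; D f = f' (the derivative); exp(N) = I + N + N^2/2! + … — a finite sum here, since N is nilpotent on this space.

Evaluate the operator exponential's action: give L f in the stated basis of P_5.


g(x) = (1/2)x^3 - (3/2)x^2 - (8/3)x - 19/27

order-1 term: (1/2)x^2 - (4/3)x - 1/2
order-2 term: (1/6)x - 2/9
order-3 term: 1/54
the series for exp((1/3)D) f terminates at order 3
exp((1/3)D) f = (1/2)x^3 - (3/2)x^2 - (8/3)x - 19/27


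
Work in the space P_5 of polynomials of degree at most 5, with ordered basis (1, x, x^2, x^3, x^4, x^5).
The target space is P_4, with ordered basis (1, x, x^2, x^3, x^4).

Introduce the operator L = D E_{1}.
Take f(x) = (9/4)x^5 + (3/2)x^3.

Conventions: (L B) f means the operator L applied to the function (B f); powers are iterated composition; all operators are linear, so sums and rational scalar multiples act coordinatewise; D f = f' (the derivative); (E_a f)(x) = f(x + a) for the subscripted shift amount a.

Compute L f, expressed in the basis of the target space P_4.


E_{1} f = (9/4)x^5 + (45/4)x^4 + 24x^3 + 27x^2 + (63/4)x + 15/4
D E_{1} f = (45/4)x^4 + 45x^3 + 72x^2 + 54x + 63/4

g(x) = (45/4)x^4 + 45x^3 + 72x^2 + 54x + 63/4


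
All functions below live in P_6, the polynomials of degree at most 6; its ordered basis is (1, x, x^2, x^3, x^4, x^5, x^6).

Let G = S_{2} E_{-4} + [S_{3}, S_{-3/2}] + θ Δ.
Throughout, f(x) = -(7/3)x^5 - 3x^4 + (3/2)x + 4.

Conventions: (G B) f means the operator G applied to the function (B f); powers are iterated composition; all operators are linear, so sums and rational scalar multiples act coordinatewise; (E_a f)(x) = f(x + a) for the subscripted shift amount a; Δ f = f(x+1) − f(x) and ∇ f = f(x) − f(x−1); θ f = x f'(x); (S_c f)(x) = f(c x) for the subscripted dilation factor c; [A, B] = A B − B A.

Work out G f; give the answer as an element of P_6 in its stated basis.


the image equals g(x) = -(224/3)x^5 + 652x^4 - (8126/3)x^3 + (14216/3)x^2 - 4458x + 4858/3

E_{-4} f = -(7/3)x^5 + (131/3)x^4 - (976/3)x^3 + (3616/3)x^2 - (13303/6)x + 4858/3
S_{2} E_{-4} f = -(224/3)x^5 + (2096/3)x^4 - (7808/3)x^3 + (14464/3)x^2 - (13303/3)x + 4858/3
S_{-3/2} f = (567/32)x^5 - (243/16)x^4 - (9/4)x + 4
S_{3} S_{-3/2} f = (137781/32)x^5 - (19683/16)x^4 - (27/4)x + 4
S_{3} f = -567x^5 - 243x^4 + (9/2)x + 4
S_{-3/2} S_{3} f = (137781/32)x^5 - (19683/16)x^4 - (27/4)x + 4
[S_{3}, S_{-3/2}] f = 0
Δ f = -(35/3)x^4 - (106/3)x^3 - (124/3)x^2 - (71/3)x - 23/6
θ Δ f = -(140/3)x^4 - 106x^3 - (248/3)x^2 - (71/3)x
(S_{2} E_{-4} + [S_{3}, S_{-3/2}] + θ Δ) f = -(224/3)x^5 + 652x^4 - (8126/3)x^3 + (14216/3)x^2 - 4458x + 4858/3


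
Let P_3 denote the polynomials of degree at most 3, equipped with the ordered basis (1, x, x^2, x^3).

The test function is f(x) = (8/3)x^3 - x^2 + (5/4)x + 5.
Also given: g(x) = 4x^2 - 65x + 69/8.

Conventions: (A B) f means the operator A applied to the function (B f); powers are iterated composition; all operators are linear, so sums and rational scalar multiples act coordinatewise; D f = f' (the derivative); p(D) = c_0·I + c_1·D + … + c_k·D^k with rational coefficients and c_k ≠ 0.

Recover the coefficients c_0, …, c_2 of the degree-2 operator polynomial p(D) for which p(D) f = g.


c_0 = 0, c_1 = 1/2, c_2 = -4

D^0 f = (8/3)x^3 - x^2 + (5/4)x + 5
D^1 f = 8x^2 - 2x + 5/4
D^2 f = 16x - 2
matching coefficients of g against c_0 f + c_1 Df + … from the top degree down determines the c_i
solution: c_0 = 0, c_1 = 1/2, c_2 = -4


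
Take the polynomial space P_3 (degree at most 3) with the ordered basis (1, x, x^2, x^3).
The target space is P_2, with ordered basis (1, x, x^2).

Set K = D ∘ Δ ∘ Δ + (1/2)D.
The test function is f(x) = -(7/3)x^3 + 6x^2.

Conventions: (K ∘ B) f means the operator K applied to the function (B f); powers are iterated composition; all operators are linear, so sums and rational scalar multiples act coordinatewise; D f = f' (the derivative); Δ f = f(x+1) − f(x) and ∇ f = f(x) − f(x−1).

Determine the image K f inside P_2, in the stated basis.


Δ f = -7x^2 + 5x + 11/3
Δ Δ f = -14x - 2
D Δ Δ f = -14
D f = -7x^2 + 12x
((1/2)D) f = -(7/2)x^2 + 6x
(D ∘ Δ ∘ Δ + (1/2)D) f = -(7/2)x^2 + 6x - 14

g(x) = -(7/2)x^2 + 6x - 14


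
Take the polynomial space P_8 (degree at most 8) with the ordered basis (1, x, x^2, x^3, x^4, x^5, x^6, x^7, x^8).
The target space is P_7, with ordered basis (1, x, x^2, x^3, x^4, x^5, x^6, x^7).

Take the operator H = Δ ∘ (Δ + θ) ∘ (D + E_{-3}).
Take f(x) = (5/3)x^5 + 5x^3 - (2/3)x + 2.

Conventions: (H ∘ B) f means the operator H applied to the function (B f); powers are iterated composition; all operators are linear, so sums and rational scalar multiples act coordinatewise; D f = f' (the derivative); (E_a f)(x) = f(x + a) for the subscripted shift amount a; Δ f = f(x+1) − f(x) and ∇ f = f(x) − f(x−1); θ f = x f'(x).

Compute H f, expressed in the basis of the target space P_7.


D f = (25/3)x^4 + 15x^2 - 2/3
E_{-3} f = (5/3)x^5 - 25x^4 + 155x^3 - 495x^2 + (2428/3)x - 536
(D + E_{-3}) f = (5/3)x^5 - (50/3)x^4 + 155x^3 - 480x^2 + (2428/3)x - 1610/3
Δ (D + E_{-3}) f = (25/3)x^4 - 50x^3 + (1145/3)x^2 - (1660/3)x + 1408/3
θ (D + E_{-3}) f = (25/3)x^5 - (200/3)x^4 + 465x^3 - 960x^2 + (2428/3)x
(Δ + θ) (D + E_{-3}) f = (25/3)x^5 - (175/3)x^4 + 415x^3 - (1735/3)x^2 + 256x + 1408/3
Δ (Δ + θ) (D + E_{-3}) f = (125/3)x^4 - 150x^3 + (2935/3)x^2 - (310/3)x + 128/3

g(x) = (125/3)x^4 - 150x^3 + (2935/3)x^2 - (310/3)x + 128/3


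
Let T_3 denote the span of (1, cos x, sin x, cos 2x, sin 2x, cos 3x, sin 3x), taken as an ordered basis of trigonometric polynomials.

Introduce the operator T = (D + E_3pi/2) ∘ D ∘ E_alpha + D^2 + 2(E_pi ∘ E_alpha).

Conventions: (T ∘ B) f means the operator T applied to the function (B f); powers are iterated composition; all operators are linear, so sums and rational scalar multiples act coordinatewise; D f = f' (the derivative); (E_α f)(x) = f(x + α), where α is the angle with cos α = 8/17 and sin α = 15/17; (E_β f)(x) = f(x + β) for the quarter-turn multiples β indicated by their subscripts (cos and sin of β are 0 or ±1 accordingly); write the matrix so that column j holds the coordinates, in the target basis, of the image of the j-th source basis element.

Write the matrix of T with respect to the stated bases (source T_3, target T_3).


the matrix is [[2, 0, 0, 0, 0, 0, 0]; [0, -33/17, -30/17, 0, 0, 0, 0]; [0, 30/17, -33/17, 0, 0, 0, 0]; [0, 0, 0, -354/289, -158/289, 0, 0]; [0, 0, 0, 158/289, -354/289, 0, 0]; [0, 0, 0, 0, 0, 24215/4913, 6930/4913]; [0, 0, 0, 0, 0, -6930/4913, 24215/4913]] (rows listed top to bottom)

image of 1: 2
image of cos x: -(33/17)cos x + (30/17)sin x
image of sin x: -(30/17)cos x - (33/17)sin x
image of cos 2x: -(354/289)cos 2x + (158/289)sin 2x
image of sin 2x: -(158/289)cos 2x - (354/289)sin 2x
image of cos 3x: (24215/4913)cos 3x - (6930/4913)sin 3x
image of sin 3x: (6930/4913)cos 3x + (24215/4913)sin 3x
each image's coordinates form column j of the matrix


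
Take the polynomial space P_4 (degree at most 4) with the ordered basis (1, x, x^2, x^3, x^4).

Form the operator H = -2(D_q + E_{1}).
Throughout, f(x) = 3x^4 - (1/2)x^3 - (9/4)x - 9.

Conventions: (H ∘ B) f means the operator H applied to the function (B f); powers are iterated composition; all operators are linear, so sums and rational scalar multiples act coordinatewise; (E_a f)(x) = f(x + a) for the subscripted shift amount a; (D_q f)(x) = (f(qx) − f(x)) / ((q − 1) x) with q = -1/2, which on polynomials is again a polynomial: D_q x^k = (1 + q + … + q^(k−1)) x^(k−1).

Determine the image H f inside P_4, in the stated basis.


the image equals g(x) = -6x^4 - (107/4)x^3 - (129/4)x^2 - (33/2)x + 22

D_q f = (15/8)x^3 - (3/8)x^2 - 9/4
E_{1} f = 3x^4 + (23/2)x^3 + (33/2)x^2 + (33/4)x - 35/4
(D_q + E_{1}) f = 3x^4 + (107/8)x^3 + (129/8)x^2 + (33/4)x - 11
(-2(D_q + E_{1})) f = -6x^4 - (107/4)x^3 - (129/4)x^2 - (33/2)x + 22


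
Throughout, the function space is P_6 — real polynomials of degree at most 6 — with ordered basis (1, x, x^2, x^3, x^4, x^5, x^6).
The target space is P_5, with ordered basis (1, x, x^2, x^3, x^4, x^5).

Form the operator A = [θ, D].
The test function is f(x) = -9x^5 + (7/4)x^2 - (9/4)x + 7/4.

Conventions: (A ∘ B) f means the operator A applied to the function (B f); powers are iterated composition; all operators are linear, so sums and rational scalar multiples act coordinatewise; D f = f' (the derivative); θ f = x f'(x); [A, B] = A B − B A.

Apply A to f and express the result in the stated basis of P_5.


D f = -45x^4 + (7/2)x - 9/4
θ D f = -180x^4 + (7/2)x
θ f = -45x^5 + (7/2)x^2 - (9/4)x
D θ f = -225x^4 + 7x - 9/4
[θ, D] f = 45x^4 - (7/2)x + 9/4

the result is g(x) = 45x^4 - (7/2)x + 9/4


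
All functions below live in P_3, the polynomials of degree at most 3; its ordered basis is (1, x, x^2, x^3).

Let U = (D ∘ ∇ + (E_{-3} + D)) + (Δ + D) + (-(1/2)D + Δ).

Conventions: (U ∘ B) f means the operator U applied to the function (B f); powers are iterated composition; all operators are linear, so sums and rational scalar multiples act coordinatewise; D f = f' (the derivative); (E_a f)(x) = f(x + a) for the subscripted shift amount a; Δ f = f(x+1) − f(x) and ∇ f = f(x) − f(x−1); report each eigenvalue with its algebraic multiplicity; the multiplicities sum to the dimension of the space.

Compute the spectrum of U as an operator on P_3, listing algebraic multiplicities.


λ = 1 (multiplicity 4)

image of 1: 1
image of x: x + 1/2
image of x^2: x^2 + x + 13
image of x^3: x^3 + (3/2)x^2 + 39x - 28
the matrix is upper triangular; its diagonal is (1, 1, 1, 1)
for a triangular matrix the eigenvalues are the diagonal entries, with algebraic multiplicity their repetition count


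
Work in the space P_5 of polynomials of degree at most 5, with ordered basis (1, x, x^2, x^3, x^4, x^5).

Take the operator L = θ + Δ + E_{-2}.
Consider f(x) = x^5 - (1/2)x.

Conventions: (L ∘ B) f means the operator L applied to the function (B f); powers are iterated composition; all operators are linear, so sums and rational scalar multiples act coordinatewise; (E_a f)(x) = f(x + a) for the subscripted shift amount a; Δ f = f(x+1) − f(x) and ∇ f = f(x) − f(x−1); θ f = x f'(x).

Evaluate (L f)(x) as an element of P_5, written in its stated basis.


θ f = 5x^5 - (1/2)x
Δ f = 5x^4 + 10x^3 + 10x^2 + 5x + 1/2
E_{-2} f = x^5 - 10x^4 + 40x^3 - 80x^2 + (159/2)x - 31
(θ + Δ + E_{-2}) f = 6x^5 - 5x^4 + 50x^3 - 70x^2 + 84x - 61/2

the image equals g(x) = 6x^5 - 5x^4 + 50x^3 - 70x^2 + 84x - 61/2


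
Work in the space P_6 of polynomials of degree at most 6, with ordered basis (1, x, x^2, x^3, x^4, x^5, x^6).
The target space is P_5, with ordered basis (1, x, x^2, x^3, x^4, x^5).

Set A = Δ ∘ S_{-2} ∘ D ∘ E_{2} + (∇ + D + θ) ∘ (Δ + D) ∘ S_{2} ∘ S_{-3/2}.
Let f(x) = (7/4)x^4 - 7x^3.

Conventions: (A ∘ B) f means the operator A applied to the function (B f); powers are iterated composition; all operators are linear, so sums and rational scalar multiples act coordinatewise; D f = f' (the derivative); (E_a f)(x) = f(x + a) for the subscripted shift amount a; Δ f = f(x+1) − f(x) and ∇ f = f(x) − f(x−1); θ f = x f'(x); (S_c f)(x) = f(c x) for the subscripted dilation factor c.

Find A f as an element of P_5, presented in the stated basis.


the image equals g(x) = 3402x^3 + 10605x^2 + 5670x + 2891/2

E_{2} f = (7/4)x^4 + 7x^3 - 28x - 28
D E_{2} f = 7x^3 + 21x^2 - 28
S_{-2} (D ∘ E_{2}) f = -56x^3 + 84x^2 - 28
Δ S_{-2} (D ∘ E_{2}) f = -168x^2 + 28
S_{-3/2} f = (567/64)x^4 + (189/8)x^3
S_{2} S_{-3/2} f = (567/4)x^4 + 189x^3
Δ (S_{2} ∘ S_{-3/2}) f = 567x^3 + (2835/2)x^2 + 1134x + 1323/4
D (S_{2} ∘ S_{-3/2}) f = 567x^3 + 567x^2
(Δ + D) (S_{2} ∘ S_{-3/2}) f = 1134x^3 + (3969/2)x^2 + 1134x + 1323/4
∇ (Δ + D) (S_{2} ∘ S_{-3/2}) f = 3402x^2 + 567x + 567/2
D (Δ + D) (S_{2} ∘ S_{-3/2}) f = 3402x^2 + 3969x + 1134
θ (Δ + D) (S_{2} ∘ S_{-3/2}) f = 3402x^3 + 3969x^2 + 1134x
(∇ + D + θ) (Δ + D) (S_{2} ∘ S_{-3/2}) f = 3402x^3 + 10773x^2 + 5670x + 2835/2
(Δ ∘ S_{-2} ∘ D ∘ E_{2} + (∇ + D + θ) ∘ (Δ + D) ∘ S_{2} ∘ S_{-3/2}) f = 3402x^3 + 10605x^2 + 5670x + 2891/2


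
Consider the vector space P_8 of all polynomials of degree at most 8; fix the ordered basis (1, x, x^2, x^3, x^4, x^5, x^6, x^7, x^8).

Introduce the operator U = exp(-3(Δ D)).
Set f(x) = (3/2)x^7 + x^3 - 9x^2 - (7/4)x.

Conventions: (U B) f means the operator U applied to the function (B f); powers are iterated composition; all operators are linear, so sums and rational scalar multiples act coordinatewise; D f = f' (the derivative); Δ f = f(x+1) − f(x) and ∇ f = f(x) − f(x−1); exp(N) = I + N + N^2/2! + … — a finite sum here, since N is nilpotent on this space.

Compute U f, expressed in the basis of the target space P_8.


order-1 term: -189x^5 - (945/2)x^4 - 630x^3 - (945/2)x^2 - 207x + 27/2
order-2 term: 5670x^3 + 17010x^2 + 19845x + 8505
order-3 term: -34020x - 51030
the series for exp(-3(Δ D)) f terminates at order 3
exp(-3(Δ D)) f = (3/2)x^7 - 189x^5 - (945/2)x^4 + 5041x^3 + (33057/2)x^2 - (57535/4)x - 85023/2

the result is g(x) = (3/2)x^7 - 189x^5 - (945/2)x^4 + 5041x^3 + (33057/2)x^2 - (57535/4)x - 85023/2


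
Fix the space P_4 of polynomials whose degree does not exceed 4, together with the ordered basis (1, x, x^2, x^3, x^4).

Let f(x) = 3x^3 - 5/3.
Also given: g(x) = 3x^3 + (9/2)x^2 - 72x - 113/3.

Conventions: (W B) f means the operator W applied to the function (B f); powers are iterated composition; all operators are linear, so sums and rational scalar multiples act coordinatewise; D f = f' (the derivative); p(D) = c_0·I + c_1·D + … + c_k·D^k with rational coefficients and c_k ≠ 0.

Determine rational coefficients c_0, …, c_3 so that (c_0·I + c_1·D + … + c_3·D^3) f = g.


c_0 = 1, c_1 = 1/2, c_2 = -4, c_3 = -2

D^0 f = 3x^3 - 5/3
D^1 f = 9x^2
D^2 f = 18x
D^3 f = 18
matching coefficients of g against c_0 f + c_1 Df + … from the top degree down determines the c_i
solution: c_0 = 1, c_1 = 1/2, c_2 = -4, c_3 = -2


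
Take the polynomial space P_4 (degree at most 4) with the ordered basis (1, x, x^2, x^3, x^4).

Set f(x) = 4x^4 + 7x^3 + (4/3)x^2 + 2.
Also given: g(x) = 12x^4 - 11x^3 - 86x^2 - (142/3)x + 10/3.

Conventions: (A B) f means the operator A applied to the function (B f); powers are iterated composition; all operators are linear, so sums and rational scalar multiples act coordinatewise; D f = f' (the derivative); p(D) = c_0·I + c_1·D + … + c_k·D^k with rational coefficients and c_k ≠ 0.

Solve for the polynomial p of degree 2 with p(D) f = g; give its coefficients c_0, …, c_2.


p(D) = 3·I − 2·D − D^2, i.e. c_0 = 3, c_1 = -2, c_2 = -1

D^0 f = 4x^4 + 7x^3 + (4/3)x^2 + 2
D^1 f = 16x^3 + 21x^2 + (8/3)x
D^2 f = 48x^2 + 42x + 8/3
matching coefficients of g against c_0 f + c_1 Df + … from the top degree down determines the c_i
solution: c_0 = 3, c_1 = -2, c_2 = -1


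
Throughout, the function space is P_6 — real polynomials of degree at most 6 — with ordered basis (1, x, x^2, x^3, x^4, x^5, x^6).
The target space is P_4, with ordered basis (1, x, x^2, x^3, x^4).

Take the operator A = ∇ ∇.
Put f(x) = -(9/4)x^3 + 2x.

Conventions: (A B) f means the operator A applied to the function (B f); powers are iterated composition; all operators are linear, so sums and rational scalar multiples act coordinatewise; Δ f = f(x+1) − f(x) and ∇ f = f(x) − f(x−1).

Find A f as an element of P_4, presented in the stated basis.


∇ f = -(27/4)x^2 + (27/4)x - 1/4
∇ ∇ f = -(27/2)x + 27/2

the result is g(x) = -(27/2)x + 27/2


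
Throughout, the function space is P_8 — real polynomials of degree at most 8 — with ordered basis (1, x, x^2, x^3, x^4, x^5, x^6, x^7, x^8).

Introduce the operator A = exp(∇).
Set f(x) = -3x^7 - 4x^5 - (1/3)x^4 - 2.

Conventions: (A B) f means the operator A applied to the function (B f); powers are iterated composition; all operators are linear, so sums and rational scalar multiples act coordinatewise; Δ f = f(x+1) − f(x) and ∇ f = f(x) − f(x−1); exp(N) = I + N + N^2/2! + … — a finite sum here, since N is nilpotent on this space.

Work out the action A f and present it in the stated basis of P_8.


the result is g(x) = -3x^7 - 21x^6 - 4x^5 + (254/3)x^4 - (319/3)x^3 - 86x^2 + (511/3)x - 112/3

order-1 term: -21x^6 + 63x^5 - 125x^4 + (431/3)x^3 - 101x^2 + (119/3)x - 20/3
order-2 term: -63x^5 + 315x^4 - 775x^3 + 1063x^2 - 787x + 740/3
order-3 term: -105x^4 + 630x^3 - 1615x^2 + (6026/3)x - 1001
order-4 term: -105x^3 + 630x^2 - 1385x + 3269/3
order-5 term: -63x^2 + 315x - 424
order-6 term: -21x + 63
order-7 term: -3
the series for exp(∇) f terminates at order 7
exp(∇) f = -3x^7 - 21x^6 - 4x^5 + (254/3)x^4 - (319/3)x^3 - 86x^2 + (511/3)x - 112/3


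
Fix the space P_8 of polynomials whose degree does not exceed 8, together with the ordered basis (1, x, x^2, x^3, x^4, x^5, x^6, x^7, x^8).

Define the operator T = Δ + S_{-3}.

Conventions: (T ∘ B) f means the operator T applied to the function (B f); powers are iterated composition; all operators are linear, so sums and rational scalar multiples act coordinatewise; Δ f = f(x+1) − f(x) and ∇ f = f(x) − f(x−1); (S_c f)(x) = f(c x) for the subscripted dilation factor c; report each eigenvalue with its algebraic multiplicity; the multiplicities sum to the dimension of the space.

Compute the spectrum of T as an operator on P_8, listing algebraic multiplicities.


image of 1: 1
image of x: -3x + 1
image of x^2: 9x^2 + 2x + 1
image of x^3: -27x^3 + 3x^2 + 3x + 1
image of x^4: 81x^4 + 4x^3 + 6x^2 + 4x + 1
image of x^5: -243x^5 + 5x^4 + 10x^3 + 10x^2 + 5x + 1
image of x^6: 729x^6 + 6x^5 + 15x^4 + 20x^3 + 15x^2 + 6x + 1
image of x^7: -2187x^7 + 7x^6 + 21x^5 + 35x^4 + 35x^3 + 21x^2 + 7x + 1
image of x^8: 6561x^8 + 8x^7 + 28x^6 + 56x^5 + 70x^4 + 56x^3 + 28x^2 + 8x + 1
the matrix is upper triangular; its diagonal is (1, -3, 9, -27, 81, -243, 729, -2187, 6561)
for a triangular matrix the eigenvalues are the diagonal entries, with algebraic multiplicity their repetition count

λ = -2187 (multiplicity 1), λ = -243 (multiplicity 1), λ = -27 (multiplicity 1), λ = -3 (multiplicity 1), λ = 1 (multiplicity 1), λ = 9 (multiplicity 1), λ = 81 (multiplicity 1), λ = 729 (multiplicity 1), λ = 6561 (multiplicity 1)


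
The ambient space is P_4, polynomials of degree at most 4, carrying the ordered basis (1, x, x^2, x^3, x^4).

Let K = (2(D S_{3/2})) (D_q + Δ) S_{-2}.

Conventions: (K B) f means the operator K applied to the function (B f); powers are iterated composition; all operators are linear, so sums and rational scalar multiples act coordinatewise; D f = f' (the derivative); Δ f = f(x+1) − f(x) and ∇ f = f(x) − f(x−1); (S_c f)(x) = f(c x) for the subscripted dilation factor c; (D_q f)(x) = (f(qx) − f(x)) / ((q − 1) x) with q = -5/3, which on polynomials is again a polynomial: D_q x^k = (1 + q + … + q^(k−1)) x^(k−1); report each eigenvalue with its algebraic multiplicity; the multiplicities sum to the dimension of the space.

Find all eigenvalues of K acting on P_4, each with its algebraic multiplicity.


λ = 0 (multiplicity 5)

image of 1: 0
image of x: 0
image of x^2: 16
image of x^3: -368x - 72
image of x^4: 480x^2 + 864x + 192
the matrix is upper triangular; its diagonal is (0, 0, 0, 0, 0)
for a triangular matrix the eigenvalues are the diagonal entries, with algebraic multiplicity their repetition count


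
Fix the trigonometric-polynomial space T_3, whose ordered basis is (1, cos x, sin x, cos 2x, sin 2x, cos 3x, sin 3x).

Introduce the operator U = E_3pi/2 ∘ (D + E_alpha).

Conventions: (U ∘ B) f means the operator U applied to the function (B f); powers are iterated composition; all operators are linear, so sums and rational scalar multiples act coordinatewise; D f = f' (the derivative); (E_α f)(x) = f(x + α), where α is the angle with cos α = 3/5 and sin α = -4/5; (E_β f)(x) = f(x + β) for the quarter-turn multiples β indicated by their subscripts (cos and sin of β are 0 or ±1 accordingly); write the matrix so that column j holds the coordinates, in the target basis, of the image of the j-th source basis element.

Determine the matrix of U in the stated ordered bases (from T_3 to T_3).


the matrix is [[1, 0, 0, 0, 0, 0, 0]; [0, 1/5, -3/5, 0, 0, 0, 0]; [0, 3/5, 1/5, 0, 0, 0, 0]; [0, 0, 0, 7/25, -26/25, 0, 0]; [0, 0, 0, 26/25, 7/25, 0, 0]; [0, 0, 0, 0, 0, -331/125, -117/125]; [0, 0, 0, 0, 0, 117/125, -331/125]] (rows listed top to bottom)

image of 1: 1
image of cos x: (1/5)cos x + (3/5)sin x
image of sin x: -(3/5)cos x + (1/5)sin x
image of cos 2x: (7/25)cos 2x + (26/25)sin 2x
image of sin 2x: -(26/25)cos 2x + (7/25)sin 2x
image of cos 3x: -(331/125)cos 3x + (117/125)sin 3x
image of sin 3x: -(117/125)cos 3x - (331/125)sin 3x
each image's coordinates form column j of the matrix


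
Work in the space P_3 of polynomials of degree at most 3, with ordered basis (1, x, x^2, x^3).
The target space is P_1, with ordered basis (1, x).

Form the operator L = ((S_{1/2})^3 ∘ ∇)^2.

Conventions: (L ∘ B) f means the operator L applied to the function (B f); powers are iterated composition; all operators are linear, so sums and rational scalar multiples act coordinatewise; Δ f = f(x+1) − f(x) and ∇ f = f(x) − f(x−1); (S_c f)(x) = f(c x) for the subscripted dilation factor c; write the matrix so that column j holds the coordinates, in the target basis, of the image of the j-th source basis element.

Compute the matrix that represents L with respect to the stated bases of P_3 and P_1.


the matrix is [[0, 0, 1/4, -27/64]; [0, 0, 0, 3/256]] (rows listed top to bottom)

image of 1: 0
image of x: 0
image of x^2: 1/4
image of x^3: (3/256)x - 27/64
each image's coordinates form column j of the matrix


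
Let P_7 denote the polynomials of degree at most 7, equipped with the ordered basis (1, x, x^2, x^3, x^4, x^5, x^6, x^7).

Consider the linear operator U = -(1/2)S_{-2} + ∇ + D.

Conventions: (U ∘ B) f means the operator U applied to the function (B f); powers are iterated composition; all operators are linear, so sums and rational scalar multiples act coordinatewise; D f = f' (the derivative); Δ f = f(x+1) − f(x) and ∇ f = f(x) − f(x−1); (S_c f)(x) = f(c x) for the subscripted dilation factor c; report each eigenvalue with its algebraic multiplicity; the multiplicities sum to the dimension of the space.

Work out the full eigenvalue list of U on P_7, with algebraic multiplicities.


image of 1: -1/2
image of x: x + 2
image of x^2: -2x^2 + 4x - 1
image of x^3: 4x^3 + 6x^2 - 3x + 1
image of x^4: -8x^4 + 8x^3 - 6x^2 + 4x - 1
image of x^5: 16x^5 + 10x^4 - 10x^3 + 10x^2 - 5x + 1
image of x^6: -32x^6 + 12x^5 - 15x^4 + 20x^3 - 15x^2 + 6x - 1
image of x^7: 64x^7 + 14x^6 - 21x^5 + 35x^4 - 35x^3 + 21x^2 - 7x + 1
the matrix is upper triangular; its diagonal is (-1/2, 1, -2, 4, -8, 16, -32, 64)
for a triangular matrix the eigenvalues are the diagonal entries, with algebraic multiplicity their repetition count

λ = -32 (multiplicity 1), λ = -8 (multiplicity 1), λ = -2 (multiplicity 1), λ = -1/2 (multiplicity 1), λ = 1 (multiplicity 1), λ = 4 (multiplicity 1), λ = 16 (multiplicity 1), λ = 64 (multiplicity 1)


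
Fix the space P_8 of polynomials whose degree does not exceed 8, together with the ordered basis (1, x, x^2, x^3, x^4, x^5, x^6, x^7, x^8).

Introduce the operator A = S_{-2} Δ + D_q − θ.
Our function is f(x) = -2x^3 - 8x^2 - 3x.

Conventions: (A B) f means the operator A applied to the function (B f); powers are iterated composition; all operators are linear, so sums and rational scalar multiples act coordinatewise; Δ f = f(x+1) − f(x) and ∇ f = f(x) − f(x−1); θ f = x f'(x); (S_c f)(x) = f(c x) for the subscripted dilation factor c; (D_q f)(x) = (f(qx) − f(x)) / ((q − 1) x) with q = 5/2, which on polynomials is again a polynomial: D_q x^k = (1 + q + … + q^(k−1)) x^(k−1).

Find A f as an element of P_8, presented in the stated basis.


the image equals g(x) = 6x^3 - (55/2)x^2 + 19x - 16

Δ f = -6x^2 - 22x - 13
S_{-2} Δ f = -24x^2 + 44x - 13
D_q f = -(39/2)x^2 - 28x - 3
θ f = -6x^3 - 16x^2 - 3x
(-θ) f = 6x^3 + 16x^2 + 3x
(S_{-2} Δ + D_q − θ) f = 6x^3 - (55/2)x^2 + 19x - 16


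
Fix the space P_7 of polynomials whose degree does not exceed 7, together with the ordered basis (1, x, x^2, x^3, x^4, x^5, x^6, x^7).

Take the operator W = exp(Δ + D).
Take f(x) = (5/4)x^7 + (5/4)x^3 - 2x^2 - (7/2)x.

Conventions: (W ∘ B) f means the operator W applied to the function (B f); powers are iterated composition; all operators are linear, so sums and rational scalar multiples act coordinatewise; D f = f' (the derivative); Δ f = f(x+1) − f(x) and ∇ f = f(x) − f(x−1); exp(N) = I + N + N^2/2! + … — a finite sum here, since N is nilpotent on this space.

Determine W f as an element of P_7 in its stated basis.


the result is g(x) = (5/4)x^7 + (35/2)x^6 + (525/4)x^5 + (2625/4)x^4 + (9105/4)x^3 + (21337/4)x^2 + 7681x + 20707/4

order-1 term: (35/2)x^6 + (105/4)x^5 + (175/4)x^4 + (175/4)x^3 + (135/4)x^2 + (9/2)x - 13/2
order-2 term: 105x^5 + (525/2)x^4 + (1925/4)x^3 + 525x^2 + (1355/4)x + 87
order-3 term: 350x^4 + 1050x^3 + (3675/2)x^2 + (6825/4)x + 2735/4
order-4 term: 700x^3 + 2100x^2 + 2975x + 3325/2
order-5 term: 840x^2 + 2100x + 1750
order-6 term: 560x + 840
order-7 term: 160
the series for exp(Δ + D) f terminates at order 7
exp(Δ + D) f = (5/4)x^7 + (35/2)x^6 + (525/4)x^5 + (2625/4)x^4 + (9105/4)x^3 + (21337/4)x^2 + 7681x + 20707/4
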